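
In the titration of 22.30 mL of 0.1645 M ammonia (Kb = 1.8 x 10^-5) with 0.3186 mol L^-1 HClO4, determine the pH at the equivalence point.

5.11

n(NH3) = 0.1645 x 0.02230 = 0.003668 mol; V(HClO4) at equivalence = 0.003668/0.3186 = 0.01151 L.
At equivalence the base is fully converted to NH4+; total volume = 0.03381 L, so [NH4+] = 0.003668/0.03381 = 0.1085 M.
Ka(NH4+) = Kw/Kb = 1.0e-14 / 1.8 x 10^-5 = 5.56e-10.
[H^+] = sqrt(Ka x [NH4+]) = sqrt(5.56e-10 x 0.1085) = 7.76e-6 M.
pH = -log(7.76e-6) = 5.11.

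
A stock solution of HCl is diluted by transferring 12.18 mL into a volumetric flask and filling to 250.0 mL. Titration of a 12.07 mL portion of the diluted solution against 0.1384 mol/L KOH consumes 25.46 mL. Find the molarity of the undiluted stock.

5.99 M

n(KOH) = 0.1384 x 0.02546 = 0.003524 mol.
n(HCl) in the aliquot = 0.003524 mol.
[diluted HCl] = 0.003524 / 0.01207 = 0.2919 M.
Dilution factor = 250.0/12.18 = 20.53, so [stock] = 0.2919 x 20.53 = 5.99 M.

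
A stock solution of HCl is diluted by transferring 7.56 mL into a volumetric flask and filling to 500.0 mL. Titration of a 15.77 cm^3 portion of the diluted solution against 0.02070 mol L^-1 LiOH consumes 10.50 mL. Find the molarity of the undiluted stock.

0.912 M

n(LiOH) = 0.02070 x 0.01050 = 0.0002173 mol.
n(HCl) in the aliquot = 0.0002173 mol.
[diluted HCl] = 0.0002173 / 0.01577 = 0.01378 M.
Dilution factor = 500.0/7.560 = 66.14, so [stock] = 0.01378 x 66.14 = 0.912 M.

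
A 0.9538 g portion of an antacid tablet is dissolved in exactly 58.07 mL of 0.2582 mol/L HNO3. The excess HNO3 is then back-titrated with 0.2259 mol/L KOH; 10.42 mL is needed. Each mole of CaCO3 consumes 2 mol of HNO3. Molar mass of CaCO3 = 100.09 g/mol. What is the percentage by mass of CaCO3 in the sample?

Total n(HNO3) added = 0.2582 x 0.05807 = 0.01499 mol.
n(KOH) used = 0.2259 x 0.01042 = 0.002354 mol, which equals the excess n(HNO3).
So n(HNO3) consumed by the sample = 0.01499 - 0.002354 = 0.01264 mol.
n(CaCO3) = 0.01264 / 2 = 0.006320 mol.
mass CaCO3 = 0.006320 x 100.09 = 0.6326 g, so %CaCO3 = 0.6326/0.9538 x 100 = 66.3%.

66.3%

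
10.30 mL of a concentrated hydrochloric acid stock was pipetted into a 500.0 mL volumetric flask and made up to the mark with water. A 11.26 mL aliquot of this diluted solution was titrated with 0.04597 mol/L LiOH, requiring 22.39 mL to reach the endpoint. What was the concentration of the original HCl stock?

4.44 M

n(LiOH) = 0.04597 x 0.02239 = 0.001029 mol.
n(HCl) in the aliquot = 0.001029 mol.
[diluted HCl] = 0.001029 / 0.01126 = 0.09141 M.
Dilution factor = 500.0/10.30 = 48.54, so [stock] = 0.09141 x 48.54 = 4.44 M.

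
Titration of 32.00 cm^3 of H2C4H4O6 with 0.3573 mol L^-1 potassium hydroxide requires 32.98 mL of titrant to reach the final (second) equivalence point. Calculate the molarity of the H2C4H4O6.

n(KOH) = 0.3573 x 0.03298 = 0.01178 mol.
At the final (second) equivalence point, 2 mol OH^- react per mol H2C4H4O6, so n(H2C4H4O6) = 0.01178 / 2 = 0.005892 mol.
[H2C4H4O6] = 0.005892 / 0.03200 L = 0.184 M.

0.184 M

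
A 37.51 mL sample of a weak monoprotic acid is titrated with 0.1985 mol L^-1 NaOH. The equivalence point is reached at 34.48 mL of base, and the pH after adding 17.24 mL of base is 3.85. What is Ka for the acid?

1.4 x 10^-4

17.24 mL is half of the equivalence volume, so this is the half-equivalence point where [HA] = [A^-].
At half-equivalence pH = pKa, so pKa = 3.85.
Ka = 10^(-3.85) = 1.4 x 10^-4.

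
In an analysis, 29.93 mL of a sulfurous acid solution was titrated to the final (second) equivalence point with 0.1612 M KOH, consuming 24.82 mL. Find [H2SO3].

n(KOH) = 0.1612 x 0.02482 = 0.004001 mol.
At the final (second) equivalence point, 2 mol OH^- react per mol H2SO3, so n(H2SO3) = 0.004001 / 2 = 0.002000 mol.
[H2SO3] = 0.002000 / 0.02993 L = 0.0668 M.

0.0668 M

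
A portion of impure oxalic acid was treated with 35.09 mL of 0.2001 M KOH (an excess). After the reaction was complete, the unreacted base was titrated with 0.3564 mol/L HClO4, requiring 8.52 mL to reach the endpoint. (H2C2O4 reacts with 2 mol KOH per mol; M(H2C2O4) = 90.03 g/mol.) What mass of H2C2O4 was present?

0.179 g

Total n(KOH) added = 0.2001 x 0.03509 = 0.007022 mol.
n(HClO4) used = 0.3564 x 0.008520 = 0.003037 mol, which equals the excess n(KOH).
So n(KOH) consumed by the sample = 0.007022 - 0.003037 = 0.003985 mol.
n(H2C2O4) = 0.003985 / 2 = 0.001992 mol.
mass = 0.001992 mol x 90.03 g/mol = 0.179 g.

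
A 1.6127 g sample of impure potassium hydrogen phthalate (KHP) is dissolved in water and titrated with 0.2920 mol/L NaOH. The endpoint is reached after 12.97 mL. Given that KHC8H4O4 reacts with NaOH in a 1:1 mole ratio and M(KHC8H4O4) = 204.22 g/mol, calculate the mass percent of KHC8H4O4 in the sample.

48.0%

n(NaOH) = 0.2920 x 0.01297 = 0.003787 mol.
n(KHC8H4O4) = 0.003787 / 1 = 0.003787 mol.
mass of KHC8H4O4 = 0.003787 x 204.22 = 0.7734 g.
% purity = 0.7734 / 1.6127 x 100 = 48.0%.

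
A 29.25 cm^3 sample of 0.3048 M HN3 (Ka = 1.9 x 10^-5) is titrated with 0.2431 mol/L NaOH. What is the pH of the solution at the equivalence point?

8.93

n(HN3) = 0.3048 x 0.02925 = 0.008915 mol; V(NaOH) at equivalence = 0.008915/0.2431 = 0.03667 L.
At equivalence all the acid is converted to N3-; total volume = 0.02925 + 0.03667 = 0.06592 L, so [N3-] = 0.008915/0.06592 = 0.1352 M.
Kb = Kw/Ka = 1.0e-14 / 1.9 x 10^-5 = 5.26e-10.
[OH^-] = sqrt(Kb x [N3-]) = sqrt(5.26e-10 x 0.1352) = 8.44e-6 M.
pOH = 5.07, so pH = 14.00 - 5.07 = 8.93.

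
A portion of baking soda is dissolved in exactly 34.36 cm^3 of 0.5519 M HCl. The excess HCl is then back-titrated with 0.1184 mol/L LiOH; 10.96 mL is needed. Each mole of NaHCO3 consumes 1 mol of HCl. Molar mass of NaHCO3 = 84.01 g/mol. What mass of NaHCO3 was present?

Total n(HCl) added = 0.5519 x 0.03436 = 0.01896 mol.
n(LiOH) used = 0.1184 x 0.01096 = 0.001298 mol, which equals the excess n(HCl).
So n(HCl) consumed by the sample = 0.01896 - 0.001298 = 0.01767 mol.
n(NaHCO3) = 0.01767 / 1 = 0.01767 mol.
mass = 0.01767 mol x 84.01 g/mol = 1.48 g.

1.48 g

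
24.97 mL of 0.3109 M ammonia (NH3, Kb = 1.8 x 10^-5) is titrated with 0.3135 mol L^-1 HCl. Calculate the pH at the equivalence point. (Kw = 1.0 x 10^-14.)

n(NH3) = 0.3109 x 0.02497 = 0.007763 mol; V(HCl) at equivalence = 0.007763/0.3135 = 0.02476 L.
At equivalence the base is fully converted to NH4+; total volume = 0.04973 L, so [NH4+] = 0.007763/0.04973 = 0.1561 M.
Ka(NH4+) = Kw/Kb = 1.0e-14 / 1.8 x 10^-5 = 5.56e-10.
[H^+] = sqrt(Ka x [NH4+]) = sqrt(5.56e-10 x 0.1561) = 9.31e-6 M.
pH = -log(9.31e-6) = 5.03.

5.03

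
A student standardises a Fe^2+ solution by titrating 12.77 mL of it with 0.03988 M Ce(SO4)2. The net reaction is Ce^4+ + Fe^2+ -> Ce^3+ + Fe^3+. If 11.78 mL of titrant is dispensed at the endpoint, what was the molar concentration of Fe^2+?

n(Ce(SO4)2) = 0.03988 x 0.01178 = 0.0004698 mol.
From the balanced equation, 1 mol Ce(SO4)2 reacts with 1 mol Fe^2+, so n(Fe^2+) = 0.0004698 x 1/1 = 0.0004698 mol.
[Fe^2+] = 0.0004698 / 0.01277 L = 0.0368 M.

0.0368 M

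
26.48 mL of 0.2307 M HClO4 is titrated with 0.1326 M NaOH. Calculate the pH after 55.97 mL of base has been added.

12.20

n(acid) = 0.2307 x 0.02648 = 0.006109 mol; n(NaOH) added = 0.1326 x 0.05597 = 0.007422 mol.
Base is in excess by 0.007422 - 0.006109 = 0.001313 mol in a total volume of 0.08245 L.
[OH^-] = 0.001313/0.08245 = 0.01592 M, so pOH = 1.80 and pH = 14.00 - 1.80 = 12.20.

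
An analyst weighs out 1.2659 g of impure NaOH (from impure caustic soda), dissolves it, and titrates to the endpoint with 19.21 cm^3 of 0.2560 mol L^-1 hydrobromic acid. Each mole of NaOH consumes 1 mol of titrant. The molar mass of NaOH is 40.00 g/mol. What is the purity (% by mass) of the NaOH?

n(HBr) = 0.2560 x 0.01921 = 0.004918 mol.
n(NaOH) = 0.004918 / 1 = 0.004918 mol.
mass of NaOH = 0.004918 x 40.00 = 0.1967 g.
% purity = 0.1967 / 1.2659 x 100 = 15.5%.

15.5%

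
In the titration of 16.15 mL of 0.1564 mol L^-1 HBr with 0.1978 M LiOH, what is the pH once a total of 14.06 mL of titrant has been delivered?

n(acid) = 0.1564 x 0.01615 = 0.002526 mol; n(LiOH) added = 0.1978 x 0.01406 = 0.002781 mol.
Base is in excess by 0.002781 - 0.002526 = 0.0002552 mol in a total volume of 0.03021 L.
[OH^-] = 0.0002552/0.03021 = 0.008448 M, so pOH = 2.07 and pH = 14.00 - 2.07 = 11.93.

11.93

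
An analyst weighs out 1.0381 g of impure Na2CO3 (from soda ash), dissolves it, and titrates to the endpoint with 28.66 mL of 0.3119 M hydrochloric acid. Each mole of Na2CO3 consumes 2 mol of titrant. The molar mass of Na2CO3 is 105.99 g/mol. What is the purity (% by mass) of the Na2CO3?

n(HCl) = 0.3119 x 0.02866 = 0.008939 mol.
n(Na2CO3) = 0.008939 / 2 = 0.004470 mol.
mass of Na2CO3 = 0.004470 x 105.99 = 0.4737 g.
% purity = 0.4737 / 1.0381 x 100 = 45.6%.

45.6%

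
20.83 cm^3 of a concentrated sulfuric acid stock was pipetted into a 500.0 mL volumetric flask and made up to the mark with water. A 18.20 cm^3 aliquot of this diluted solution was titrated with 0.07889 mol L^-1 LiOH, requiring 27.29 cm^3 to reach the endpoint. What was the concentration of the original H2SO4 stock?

n(LiOH) = 0.07889 x 0.02729 = 0.002153 mol.
n(H2SO4) in the aliquot = 0.002153 x 1/2 = 0.001076 mol.
[diluted H2SO4] = 0.001076 / 0.01820 = 0.05915 M.
Dilution factor = 500.0/20.83 = 24.00, so [stock] = 0.05915 x 24.00 = 1.42 M.

1.42 M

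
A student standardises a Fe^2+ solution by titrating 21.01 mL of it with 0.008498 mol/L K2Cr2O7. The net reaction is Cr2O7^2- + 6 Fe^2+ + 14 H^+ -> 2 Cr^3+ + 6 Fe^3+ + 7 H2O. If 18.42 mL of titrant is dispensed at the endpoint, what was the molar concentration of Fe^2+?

0.0447 M

n(K2Cr2O7) = 0.008498 x 0.01842 = 0.0001565 mol.
From the balanced equation, 1 mol K2Cr2O7 reacts with 6 mol Fe^2+, so n(Fe^2+) = 0.0001565 x 6/1 = 0.0009392 mol.
[Fe^2+] = 0.0009392 / 0.02101 L = 0.0447 M.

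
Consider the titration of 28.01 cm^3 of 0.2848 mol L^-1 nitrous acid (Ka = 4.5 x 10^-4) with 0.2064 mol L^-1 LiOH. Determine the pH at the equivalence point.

n(HNO2) = 0.2848 x 0.02801 = 0.007977 mol; V(LiOH) at equivalence = 0.007977/0.2064 = 0.03865 L.
At equivalence all the acid is converted to NO2-; total volume = 0.02801 + 0.03865 = 0.06666 L, so [NO2-] = 0.007977/0.06666 = 0.1197 M.
Kb = Kw/Ka = 1.0e-14 / 4.5 x 10^-4 = 2.22e-11.
[OH^-] = sqrt(Kb x [NO2-]) = sqrt(2.22e-11 x 0.1197) = 1.63e-6 M.
pOH = 5.79, so pH = 14.00 - 5.79 = 8.21.

8.21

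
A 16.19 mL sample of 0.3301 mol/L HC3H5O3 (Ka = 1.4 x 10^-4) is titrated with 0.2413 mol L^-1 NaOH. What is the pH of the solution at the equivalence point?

n(HC3H5O3) = 0.3301 x 0.01619 = 0.005344 mol; V(NaOH) at equivalence = 0.005344/0.2413 = 0.02215 L.
At equivalence all the acid is converted to C3H5O3-; total volume = 0.01619 + 0.02215 = 0.03834 L, so [C3H5O3-] = 0.005344/0.03834 = 0.1394 M.
Kb = Kw/Ka = 1.0e-14 / 1.4 x 10^-4 = 7.14e-11.
[OH^-] = sqrt(Kb x [C3H5O3-]) = sqrt(7.14e-11 x 0.1394) = 3.16e-6 M.
pOH = 5.50, so pH = 14.00 - 5.50 = 8.50.

8.50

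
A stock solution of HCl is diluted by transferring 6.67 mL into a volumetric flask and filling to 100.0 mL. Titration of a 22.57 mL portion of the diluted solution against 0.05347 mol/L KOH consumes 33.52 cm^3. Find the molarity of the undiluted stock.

n(KOH) = 0.05347 x 0.03352 = 0.001792 mol.
n(HCl) in the aliquot = 0.001792 mol.
[diluted HCl] = 0.001792 / 0.02257 = 0.07941 M.
Dilution factor = 100.0/6.670 = 14.99, so [stock] = 0.07941 x 14.99 = 1.19 M.

1.19 M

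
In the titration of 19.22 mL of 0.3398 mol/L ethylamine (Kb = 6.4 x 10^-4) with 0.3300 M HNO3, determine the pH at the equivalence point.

n(C2H5NH2) = 0.3398 x 0.01922 = 0.006531 mol; V(HNO3) at equivalence = 0.006531/0.3300 = 0.01979 L.
At equivalence the base is fully converted to C2H5NH3+; total volume = 0.03901 L, so [C2H5NH3+] = 0.006531/0.03901 = 0.1674 M.
Ka(C2H5NH3+) = Kw/Kb = 1.0e-14 / 6.4 x 10^-4 = 1.56e-11.
[H^+] = sqrt(Ka x [C2H5NH3+]) = sqrt(1.56e-11 x 0.1674) = 1.62e-6 M.
pH = -log(1.62e-6) = 5.79.

5.79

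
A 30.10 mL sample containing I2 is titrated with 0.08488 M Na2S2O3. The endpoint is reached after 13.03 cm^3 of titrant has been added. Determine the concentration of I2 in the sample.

n(Na2S2O3) = 0.08488 x 0.01303 = 0.001106 mol.
From the balanced equation, 2 mol Na2S2O3 reacts with 1 mol I2, so n(I2) = 0.001106 x 1/2 = 0.0005530 mol.
[I2] = 0.0005530 / 0.03010 L = 0.0184 M.

0.0184 M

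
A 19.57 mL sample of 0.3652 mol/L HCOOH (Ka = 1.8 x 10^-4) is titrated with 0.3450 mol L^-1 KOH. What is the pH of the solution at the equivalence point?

n(HCOOH) = 0.3652 x 0.01957 = 0.007147 mol; V(KOH) at equivalence = 0.007147/0.3450 = 0.02072 L.
At equivalence all the acid is converted to HCOO-; total volume = 0.01957 + 0.02072 = 0.04029 L, so [HCOO-] = 0.007147/0.04029 = 0.1774 M.
Kb = Kw/Ka = 1.0e-14 / 1.8 x 10^-4 = 5.56e-11.
[OH^-] = sqrt(Kb x [HCOO-]) = sqrt(5.56e-11 x 0.1774) = 3.14e-6 M.
pOH = 5.50, so pH = 14.00 - 5.50 = 8.50.

8.50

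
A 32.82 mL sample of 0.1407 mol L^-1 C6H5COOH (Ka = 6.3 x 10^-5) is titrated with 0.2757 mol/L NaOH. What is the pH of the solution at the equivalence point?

8.58

n(C6H5COOH) = 0.1407 x 0.03282 = 0.004618 mol; V(NaOH) at equivalence = 0.004618/0.2757 = 0.01675 L.
At equivalence all the acid is converted to C6H5COO-; total volume = 0.03282 + 0.01675 = 0.04957 L, so [C6H5COO-] = 0.004618/0.04957 = 0.09316 M.
Kb = Kw/Ka = 1.0e-14 / 6.3 x 10^-5 = 1.59e-10.
[OH^-] = sqrt(Kb x [C6H5COO-]) = sqrt(1.59e-10 x 0.09316) = 3.85e-6 M.
pOH = 5.42, so pH = 14.00 - 5.42 = 8.58.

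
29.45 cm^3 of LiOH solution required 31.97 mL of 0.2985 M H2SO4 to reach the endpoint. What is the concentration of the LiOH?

0.648 M

n(H2SO4) delivered = 0.2985 x 0.03197 = 0.009543 mol.
The reaction is 2 LiOH + 1 H2SO4, so n(LiOH) = 0.009543 x 2/1 = 0.01909 mol.
[LiOH] = 0.01909 mol / 0.02945 L = 0.648 M.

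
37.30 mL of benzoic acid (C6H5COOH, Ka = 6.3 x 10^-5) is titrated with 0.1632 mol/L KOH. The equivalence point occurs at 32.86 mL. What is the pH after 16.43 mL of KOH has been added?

16.43 mL is exactly half the equivalence volume (32.86/2), i.e. the half-equivalence point.
There, n(HA) = n(A^-), so pH = pKa = -log(6.3 x 10^-5) = 4.20.

4.20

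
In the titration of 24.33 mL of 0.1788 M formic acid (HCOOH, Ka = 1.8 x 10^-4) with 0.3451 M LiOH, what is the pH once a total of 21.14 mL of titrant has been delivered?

12.81

n(acid) = 0.1788 x 0.02433 = 0.004350 mol; n(LiOH) added = 0.3451 x 0.02114 = 0.007295 mol.
Base is in excess by 0.007295 - 0.004350 = 0.002945 mol in a total volume of 0.04547 L.
[OH^-] = 0.002945/0.04547 = 0.06477 M, so pOH = 1.19 and pH = 14.00 - 1.19 = 12.81.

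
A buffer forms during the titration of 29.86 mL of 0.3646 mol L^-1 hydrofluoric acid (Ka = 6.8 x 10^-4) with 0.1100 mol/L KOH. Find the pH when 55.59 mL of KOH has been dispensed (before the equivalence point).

Initial n(HF) = 0.3646 x 0.02986 = 0.01089 mol.
n(KOH) added = 0.1100 x 0.05559 = 0.006115 mol, converting that many moles of HF to F-.
Remaining n(HF) = 0.004772 mol; n(F-) = 0.006115 mol.
By Henderson-Hasselbalch, pH = pKa + log([A^-]/[HA]) = 3.17 + log(0.006115/0.004772) = 3.17 + (+0.11) = 3.28.

3.28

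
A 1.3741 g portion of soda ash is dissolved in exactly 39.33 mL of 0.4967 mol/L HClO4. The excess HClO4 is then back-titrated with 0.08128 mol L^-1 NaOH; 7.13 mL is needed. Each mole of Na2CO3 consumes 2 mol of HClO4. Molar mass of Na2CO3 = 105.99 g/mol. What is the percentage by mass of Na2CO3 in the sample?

Total n(HClO4) added = 0.4967 x 0.03933 = 0.01954 mol.
n(NaOH) used = 0.08128 x 0.007130 = 0.0005795 mol, which equals the excess n(HClO4).
So n(HClO4) consumed by the sample = 0.01954 - 0.0005795 = 0.01896 mol.
n(Na2CO3) = 0.01896 / 2 = 0.009478 mol.
mass Na2CO3 = 0.009478 x 105.99 = 1.005 g, so %Na2CO3 = 1.005/1.3741 x 100 = 73.1%.

73.1%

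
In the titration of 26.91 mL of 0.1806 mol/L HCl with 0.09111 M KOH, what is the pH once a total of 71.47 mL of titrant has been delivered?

n(acid) = 0.1806 x 0.02691 = 0.004860 mol; n(KOH) added = 0.09111 x 0.07147 = 0.006512 mol.
Base is in excess by 0.006512 - 0.004860 = 0.001652 mol in a total volume of 0.09838 L.
[OH^-] = 0.001652/0.09838 = 0.01679 M, so pOH = 1.77 and pH = 14.00 - 1.77 = 12.23.

12.23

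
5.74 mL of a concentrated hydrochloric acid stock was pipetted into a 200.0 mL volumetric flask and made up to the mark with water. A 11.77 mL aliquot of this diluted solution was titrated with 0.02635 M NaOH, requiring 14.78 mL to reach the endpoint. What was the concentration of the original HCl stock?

n(NaOH) = 0.02635 x 0.01478 = 0.0003895 mol.
n(HCl) in the aliquot = 0.0003895 mol.
[diluted HCl] = 0.0003895 / 0.01177 = 0.03309 M.
Dilution factor = 200.0/5.740 = 34.84, so [stock] = 0.03309 x 34.84 = 1.15 M.

1.15 M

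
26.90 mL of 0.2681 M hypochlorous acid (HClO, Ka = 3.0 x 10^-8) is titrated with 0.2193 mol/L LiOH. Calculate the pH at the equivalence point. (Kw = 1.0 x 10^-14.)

n(HClO) = 0.2681 x 0.02690 = 0.007212 mol; V(LiOH) at equivalence = 0.007212/0.2193 = 0.03289 L.
At equivalence all the acid is converted to ClO-; total volume = 0.02690 + 0.03289 = 0.05979 L, so [ClO-] = 0.007212/0.05979 = 0.1206 M.
Kb = Kw/Ka = 1.0e-14 / 3.0 x 10^-8 = 3.33e-7.
[OH^-] = sqrt(Kb x [ClO-]) = sqrt(3.33e-7 x 0.1206) = 0.000201 M.
pOH = 3.70, so pH = 14.00 - 3.70 = 10.30.

10.30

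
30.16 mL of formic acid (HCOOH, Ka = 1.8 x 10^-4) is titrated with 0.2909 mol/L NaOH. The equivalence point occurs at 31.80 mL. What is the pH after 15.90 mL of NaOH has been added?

15.90 mL is exactly half the equivalence volume (31.80/2), i.e. the half-equivalence point.
There, n(HA) = n(A^-), so pH = pKa = -log(1.8 x 10^-4) = 3.74.

3.74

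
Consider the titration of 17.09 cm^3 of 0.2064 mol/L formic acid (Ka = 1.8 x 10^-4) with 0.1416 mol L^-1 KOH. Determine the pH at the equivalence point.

8.33

n(HCOOH) = 0.2064 x 0.01709 = 0.003527 mol; V(KOH) at equivalence = 0.003527/0.1416 = 0.02491 L.
At equivalence all the acid is converted to HCOO-; total volume = 0.01709 + 0.02491 = 0.04200 L, so [HCOO-] = 0.003527/0.04200 = 0.08398 M.
Kb = Kw/Ka = 1.0e-14 / 1.8 x 10^-4 = 5.56e-11.
[OH^-] = sqrt(Kb x [HCOO-]) = sqrt(5.56e-11 x 0.08398) = 2.16e-6 M.
pOH = 5.67, so pH = 14.00 - 5.67 = 8.33.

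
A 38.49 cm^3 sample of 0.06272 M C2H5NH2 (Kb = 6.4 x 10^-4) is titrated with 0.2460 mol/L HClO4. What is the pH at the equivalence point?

n(C2H5NH2) = 0.06272 x 0.03849 = 0.002414 mol; V(HClO4) at equivalence = 0.002414/0.2460 = 0.009813 L.
At equivalence the base is fully converted to C2H5NH3+; total volume = 0.04830 L, so [C2H5NH3+] = 0.002414/0.04830 = 0.04998 M.
Ka(C2H5NH3+) = Kw/Kb = 1.0e-14 / 6.4 x 10^-4 = 1.56e-11.
[H^+] = sqrt(Ka x [C2H5NH3+]) = sqrt(1.56e-11 x 0.04998) = 8.84e-7 M.
pH = -log(8.84e-7) = 6.05.

6.05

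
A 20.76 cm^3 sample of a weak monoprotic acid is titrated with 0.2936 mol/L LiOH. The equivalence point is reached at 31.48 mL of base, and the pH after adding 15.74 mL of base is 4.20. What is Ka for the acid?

6.3 x 10^-5

15.74 mL is half of the equivalence volume, so this is the half-equivalence point where [HA] = [A^-].
At half-equivalence pH = pKa, so pKa = 4.20.
Ka = 10^(-4.20) = 6.3 x 10^-5.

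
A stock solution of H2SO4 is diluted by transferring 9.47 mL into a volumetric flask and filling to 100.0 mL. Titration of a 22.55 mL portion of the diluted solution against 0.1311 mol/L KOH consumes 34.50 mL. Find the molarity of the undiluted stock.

n(KOH) = 0.1311 x 0.03450 = 0.004523 mol.
n(H2SO4) in the aliquot = 0.004523 x 1/2 = 0.002261 mol.
[diluted H2SO4] = 0.002261 / 0.02255 = 0.1003 M.
Dilution factor = 100.0/9.470 = 10.56, so [stock] = 0.1003 x 10.56 = 1.06 M.

1.06 M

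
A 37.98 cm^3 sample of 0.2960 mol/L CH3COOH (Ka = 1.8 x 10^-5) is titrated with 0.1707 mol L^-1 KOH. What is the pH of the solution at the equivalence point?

n(CH3COOH) = 0.2960 x 0.03798 = 0.01124 mol; V(KOH) at equivalence = 0.01124/0.1707 = 0.06586 L.
At equivalence all the acid is converted to CH3COO-; total volume = 0.03798 + 0.06586 = 0.1038 L, so [CH3COO-] = 0.01124/0.1038 = 0.1083 M.
Kb = Kw/Ka = 1.0e-14 / 1.8 x 10^-5 = 5.56e-10.
[OH^-] = sqrt(Kb x [CH3COO-]) = sqrt(5.56e-10 x 0.1083) = 7.76e-6 M.
pOH = 5.11, so pH = 14.00 - 5.11 = 8.89.

8.89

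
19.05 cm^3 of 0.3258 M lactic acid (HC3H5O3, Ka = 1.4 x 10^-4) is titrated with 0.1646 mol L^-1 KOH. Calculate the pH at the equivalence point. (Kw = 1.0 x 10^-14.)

8.45

n(HC3H5O3) = 0.3258 x 0.01905 = 0.006206 mol; V(KOH) at equivalence = 0.006206/0.1646 = 0.03771 L.
At equivalence all the acid is converted to C3H5O3-; total volume = 0.01905 + 0.03771 = 0.05676 L, so [C3H5O3-] = 0.006206/0.05676 = 0.1094 M.
Kb = Kw/Ka = 1.0e-14 / 1.4 x 10^-4 = 7.14e-11.
[OH^-] = sqrt(Kb x [C3H5O3-]) = sqrt(7.14e-11 x 0.1094) = 2.79e-6 M.
pOH = 5.55, so pH = 14.00 - 5.55 = 8.45.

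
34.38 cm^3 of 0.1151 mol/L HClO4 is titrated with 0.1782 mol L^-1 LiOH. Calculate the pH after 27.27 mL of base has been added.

n(acid) = 0.1151 x 0.03438 = 0.003957 mol; n(LiOH) added = 0.1782 x 0.02727 = 0.004860 mol.
Base is in excess by 0.004860 - 0.003957 = 0.0009024 mol in a total volume of 0.06165 L.
[OH^-] = 0.0009024/0.06165 = 0.01464 M, so pOH = 1.83 and pH = 14.00 - 1.83 = 12.17.

12.17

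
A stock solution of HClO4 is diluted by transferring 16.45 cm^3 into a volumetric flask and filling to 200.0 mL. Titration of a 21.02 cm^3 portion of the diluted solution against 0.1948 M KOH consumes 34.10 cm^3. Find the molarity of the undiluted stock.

3.84 M

n(KOH) = 0.1948 x 0.03410 = 0.006643 mol.
n(HClO4) in the aliquot = 0.006643 mol.
[diluted HClO4] = 0.006643 / 0.02102 = 0.3160 M.
Dilution factor = 200.0/16.45 = 12.16, so [stock] = 0.3160 x 12.16 = 3.84 M.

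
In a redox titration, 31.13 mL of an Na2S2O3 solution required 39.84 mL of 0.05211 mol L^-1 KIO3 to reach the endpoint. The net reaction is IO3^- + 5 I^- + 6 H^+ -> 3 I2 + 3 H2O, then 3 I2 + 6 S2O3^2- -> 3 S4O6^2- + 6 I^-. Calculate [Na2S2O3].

0.400 M

n(KIO3) = 0.05211 x 0.03984 = 0.002076 mol.
From the balanced equation, 1 mol KIO3 reacts with 6 mol Na2S2O3, so n(Na2S2O3) = 0.002076 x 6/1 = 0.01246 mol.
[Na2S2O3] = 0.01246 / 0.03113 L = 0.400 M.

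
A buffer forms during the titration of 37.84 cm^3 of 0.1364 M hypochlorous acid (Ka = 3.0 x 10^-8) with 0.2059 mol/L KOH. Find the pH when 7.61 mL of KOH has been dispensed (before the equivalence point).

7.16

Initial n(HClO) = 0.1364 x 0.03784 = 0.005161 mol.
n(KOH) added = 0.2059 x 0.007610 = 0.001567 mol, converting that many moles of HClO to ClO-.
Remaining n(HClO) = 0.003594 mol; n(ClO-) = 0.001567 mol.
By Henderson-Hasselbalch, pH = pKa + log([A^-]/[HA]) = 7.52 + log(0.001567/0.003594) = 7.52 + (-0.36) = 7.16.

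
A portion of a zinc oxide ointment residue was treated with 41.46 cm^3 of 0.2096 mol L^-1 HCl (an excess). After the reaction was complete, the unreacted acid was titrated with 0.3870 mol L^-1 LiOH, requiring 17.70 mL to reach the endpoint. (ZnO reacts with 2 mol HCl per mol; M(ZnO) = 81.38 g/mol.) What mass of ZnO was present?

Total n(HCl) added = 0.2096 x 0.04146 = 0.008690 mol.
n(LiOH) used = 0.3870 x 0.01770 = 0.006850 mol, which equals the excess n(HCl).
So n(HCl) consumed by the sample = 0.008690 - 0.006850 = 0.001840 mol.
n(ZnO) = 0.001840 / 2 = 0.0009201 mol.
mass = 0.0009201 mol x 81.38 g/mol = 0.0749 g.

0.0749 g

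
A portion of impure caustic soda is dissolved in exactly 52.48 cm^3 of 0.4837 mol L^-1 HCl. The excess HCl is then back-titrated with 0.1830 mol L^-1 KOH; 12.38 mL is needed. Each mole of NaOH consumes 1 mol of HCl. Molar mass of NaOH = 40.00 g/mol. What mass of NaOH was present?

Total n(HCl) added = 0.4837 x 0.05248 = 0.02538 mol.
n(KOH) used = 0.1830 x 0.01238 = 0.002266 mol, which equals the excess n(HCl).
So n(HCl) consumed by the sample = 0.02538 - 0.002266 = 0.02312 mol.
n(NaOH) = 0.02312 / 1 = 0.02312 mol.
mass = 0.02312 mol x 40.00 g/mol = 0.925 g.

0.925 g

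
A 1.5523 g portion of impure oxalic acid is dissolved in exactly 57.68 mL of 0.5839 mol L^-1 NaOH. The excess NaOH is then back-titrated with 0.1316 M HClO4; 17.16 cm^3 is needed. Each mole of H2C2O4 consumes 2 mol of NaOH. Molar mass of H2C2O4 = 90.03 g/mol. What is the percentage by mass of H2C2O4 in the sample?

91.1%

Total n(NaOH) added = 0.5839 x 0.05768 = 0.03368 mol.
n(HClO4) used = 0.1316 x 0.01716 = 0.002258 mol, which equals the excess n(NaOH).
So n(NaOH) consumed by the sample = 0.03368 - 0.002258 = 0.03142 mol.
n(H2C2O4) = 0.03142 / 2 = 0.01571 mol.
mass H2C2O4 = 0.01571 x 90.03 = 1.414 g, so %H2C2O4 = 1.414/1.5523 x 100 = 91.1%.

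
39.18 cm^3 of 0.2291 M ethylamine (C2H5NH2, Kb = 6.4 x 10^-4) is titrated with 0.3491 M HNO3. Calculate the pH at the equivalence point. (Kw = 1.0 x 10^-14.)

5.83

n(C2H5NH2) = 0.2291 x 0.03918 = 0.008976 mol; V(HNO3) at equivalence = 0.008976/0.3491 = 0.02571 L.
At equivalence the base is fully converted to C2H5NH3+; total volume = 0.06489 L, so [C2H5NH3+] = 0.008976/0.06489 = 0.1383 M.
Ka(C2H5NH3+) = Kw/Kb = 1.0e-14 / 6.4 x 10^-4 = 1.56e-11.
[H^+] = sqrt(Ka x [C2H5NH3+]) = sqrt(1.56e-11 x 0.1383) = 1.47e-6 M.
pH = -log(1.47e-6) = 5.83.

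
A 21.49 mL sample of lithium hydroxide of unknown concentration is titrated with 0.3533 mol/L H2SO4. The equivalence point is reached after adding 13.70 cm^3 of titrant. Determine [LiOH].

n(H2SO4) delivered = 0.3533 x 0.01370 = 0.004840 mol.
The reaction is 2 LiOH + 1 H2SO4, so n(LiOH) = 0.004840 x 2/1 = 0.009680 mol.
[LiOH] = 0.009680 mol / 0.02149 L = 0.450 M.

0.450 M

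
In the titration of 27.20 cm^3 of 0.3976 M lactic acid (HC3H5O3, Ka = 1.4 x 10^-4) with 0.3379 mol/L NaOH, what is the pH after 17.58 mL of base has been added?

3.94

Initial n(HC3H5O3) = 0.3976 x 0.02720 = 0.01081 mol.
n(NaOH) added = 0.3379 x 0.01758 = 0.005940 mol, converting that many moles of HC3H5O3 to C3H5O3-.
Remaining n(HC3H5O3) = 0.004874 mol; n(C3H5O3-) = 0.005940 mol.
By Henderson-Hasselbalch, pH = pKa + log([A^-]/[HA]) = 3.85 + log(0.005940/0.004874) = 3.85 + (+0.09) = 3.94.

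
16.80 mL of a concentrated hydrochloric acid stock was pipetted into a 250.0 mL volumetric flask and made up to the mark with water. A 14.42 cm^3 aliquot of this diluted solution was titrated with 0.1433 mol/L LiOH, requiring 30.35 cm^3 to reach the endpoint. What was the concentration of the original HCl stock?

4.49 M

n(LiOH) = 0.1433 x 0.03035 = 0.004349 mol.
n(HCl) in the aliquot = 0.004349 mol.
[diluted HCl] = 0.004349 / 0.01442 = 0.3016 M.
Dilution factor = 250.0/16.80 = 14.88, so [stock] = 0.3016 x 14.88 = 4.49 M.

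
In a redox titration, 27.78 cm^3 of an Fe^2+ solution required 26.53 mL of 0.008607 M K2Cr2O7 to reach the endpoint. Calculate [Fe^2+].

n(K2Cr2O7) = 0.008607 x 0.02653 = 0.0002283 mol.
From the balanced equation, 1 mol K2Cr2O7 reacts with 6 mol Fe^2+, so n(Fe^2+) = 0.0002283 x 6/1 = 0.001370 mol.
[Fe^2+] = 0.001370 / 0.02778 L = 0.0493 M.

0.0493 M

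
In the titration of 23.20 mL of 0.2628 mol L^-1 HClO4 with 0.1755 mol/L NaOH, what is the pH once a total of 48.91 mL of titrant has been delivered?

12.54

n(acid) = 0.2628 x 0.02320 = 0.006097 mol; n(NaOH) added = 0.1755 x 0.04891 = 0.008584 mol.
Base is in excess by 0.008584 - 0.006097 = 0.002487 mol in a total volume of 0.07211 L.
[OH^-] = 0.002487/0.07211 = 0.03449 M, so pOH = 1.46 and pH = 14.00 - 1.46 = 12.54.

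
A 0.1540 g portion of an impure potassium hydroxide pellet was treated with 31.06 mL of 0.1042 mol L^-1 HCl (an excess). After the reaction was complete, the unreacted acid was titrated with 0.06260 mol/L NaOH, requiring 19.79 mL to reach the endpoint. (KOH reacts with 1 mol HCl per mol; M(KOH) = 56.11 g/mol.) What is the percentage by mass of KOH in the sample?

72.8%

Total n(HCl) added = 0.1042 x 0.03106 = 0.003236 mol.
n(NaOH) used = 0.06260 x 0.01979 = 0.001239 mol, which equals the excess n(HCl).
So n(HCl) consumed by the sample = 0.003236 - 0.001239 = 0.001998 mol.
n(KOH) = 0.001998 / 1 = 0.001998 mol.
mass KOH = 0.001998 x 56.11 = 0.1121 g, so %KOH = 0.1121/0.1540 x 100 = 72.8%.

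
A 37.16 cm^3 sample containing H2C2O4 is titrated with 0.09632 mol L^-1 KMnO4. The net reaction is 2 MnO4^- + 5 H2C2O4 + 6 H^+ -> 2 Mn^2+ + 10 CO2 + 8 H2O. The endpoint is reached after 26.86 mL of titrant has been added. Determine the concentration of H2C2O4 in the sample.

0.174 M

n(KMnO4) = 0.09632 x 0.02686 = 0.002587 mol.
From the balanced equation, 2 mol KMnO4 reacts with 5 mol H2C2O4, so n(H2C2O4) = 0.002587 x 5/2 = 0.006468 mol.
[H2C2O4] = 0.006468 / 0.03716 L = 0.174 M.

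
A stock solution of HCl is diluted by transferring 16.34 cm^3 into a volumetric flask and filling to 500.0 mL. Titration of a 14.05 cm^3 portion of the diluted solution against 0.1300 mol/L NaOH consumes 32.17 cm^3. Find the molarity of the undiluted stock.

9.11 M

n(NaOH) = 0.1300 x 0.03217 = 0.004182 mol.
n(HCl) in the aliquot = 0.004182 mol.
[diluted HCl] = 0.004182 / 0.01405 = 0.2977 M.
Dilution factor = 500.0/16.34 = 30.60, so [stock] = 0.2977 x 30.60 = 9.11 M.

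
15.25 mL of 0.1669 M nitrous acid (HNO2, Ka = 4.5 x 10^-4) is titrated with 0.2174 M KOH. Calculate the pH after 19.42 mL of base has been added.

12.68

n(acid) = 0.1669 x 0.01525 = 0.002545 mol; n(KOH) added = 0.2174 x 0.01942 = 0.004222 mol.
Base is in excess by 0.004222 - 0.002545 = 0.001677 mol in a total volume of 0.03467 L.
[OH^-] = 0.001677/0.03467 = 0.04836 M, so pOH = 1.32 and pH = 14.00 - 1.32 = 12.68.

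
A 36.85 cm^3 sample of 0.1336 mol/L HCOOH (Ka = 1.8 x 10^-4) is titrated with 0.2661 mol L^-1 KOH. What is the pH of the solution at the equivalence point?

n(HCOOH) = 0.1336 x 0.03685 = 0.004923 mol; V(KOH) at equivalence = 0.004923/0.2661 = 0.01850 L.
At equivalence all the acid is converted to HCOO-; total volume = 0.03685 + 0.01850 = 0.05535 L, so [HCOO-] = 0.004923/0.05535 = 0.08894 M.
Kb = Kw/Ka = 1.0e-14 / 1.8 x 10^-4 = 5.56e-11.
[OH^-] = sqrt(Kb x [HCOO-]) = sqrt(5.56e-11 x 0.08894) = 2.22e-6 M.
pOH = 5.65, so pH = 14.00 - 5.65 = 8.35.

8.35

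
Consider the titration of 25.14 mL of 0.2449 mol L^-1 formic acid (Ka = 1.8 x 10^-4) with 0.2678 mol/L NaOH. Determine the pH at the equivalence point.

8.43

n(HCOOH) = 0.2449 x 0.02514 = 0.006157 mol; V(NaOH) at equivalence = 0.006157/0.2678 = 0.02299 L.
At equivalence all the acid is converted to HCOO-; total volume = 0.02514 + 0.02299 = 0.04813 L, so [HCOO-] = 0.006157/0.04813 = 0.1279 M.
Kb = Kw/Ka = 1.0e-14 / 1.8 x 10^-4 = 5.56e-11.
[OH^-] = sqrt(Kb x [HCOO-]) = sqrt(5.56e-11 x 0.1279) = 2.67e-6 M.
pOH = 5.57, so pH = 14.00 - 5.57 = 8.43.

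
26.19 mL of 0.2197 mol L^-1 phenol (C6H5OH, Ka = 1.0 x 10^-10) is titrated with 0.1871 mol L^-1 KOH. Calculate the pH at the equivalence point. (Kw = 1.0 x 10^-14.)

n(C6H5OH) = 0.2197 x 0.02619 = 0.005754 mol; V(KOH) at equivalence = 0.005754/0.1871 = 0.03075 L.
At equivalence all the acid is converted to C6H5O-; total volume = 0.02619 + 0.03075 = 0.05694 L, so [C6H5O-] = 0.005754/0.05694 = 0.1010 M.
Kb = Kw/Ka = 1.0e-14 / 1.0 x 10^-10 = 0.000100.
[OH^-] = sqrt(Kb x [C6H5O-]) = sqrt(0.000100 x 0.1010) = 0.00318 M.
pOH = 2.50, so pH = 14.00 - 2.50 = 11.50.

11.50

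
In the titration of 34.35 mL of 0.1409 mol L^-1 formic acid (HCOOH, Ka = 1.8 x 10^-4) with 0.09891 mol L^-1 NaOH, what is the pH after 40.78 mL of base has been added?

Initial n(HCOOH) = 0.1409 x 0.03435 = 0.004840 mol.
n(NaOH) added = 0.09891 x 0.04078 = 0.004034 mol, converting that many moles of HCOOH to HCOO-.
Remaining n(HCOOH) = 0.0008064 mol; n(HCOO-) = 0.004034 mol.
By Henderson-Hasselbalch, pH = pKa + log([A^-]/[HA]) = 3.74 + log(0.004034/0.0008064) = 3.74 + (+0.70) = 4.44.

4.44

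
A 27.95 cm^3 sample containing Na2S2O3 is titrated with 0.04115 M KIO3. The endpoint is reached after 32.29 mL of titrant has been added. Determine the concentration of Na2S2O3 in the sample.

0.285 M

n(KIO3) = 0.04115 x 0.03229 = 0.001329 mol.
From the balanced equation, 1 mol KIO3 reacts with 6 mol Na2S2O3, so n(Na2S2O3) = 0.001329 x 6/1 = 0.007972 mol.
[Na2S2O3] = 0.007972 / 0.02795 L = 0.285 M.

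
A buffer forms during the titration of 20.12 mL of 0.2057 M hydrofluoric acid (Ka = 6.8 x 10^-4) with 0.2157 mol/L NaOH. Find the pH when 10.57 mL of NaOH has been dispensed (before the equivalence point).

3.26

Initial n(HF) = 0.2057 x 0.02012 = 0.004139 mol.
n(NaOH) added = 0.2157 x 0.01057 = 0.002280 mol, converting that many moles of HF to F-.
Remaining n(HF) = 0.001859 mol; n(F-) = 0.002280 mol.
By Henderson-Hasselbalch, pH = pKa + log([A^-]/[HA]) = 3.17 + log(0.002280/0.001859) = 3.17 + (+0.09) = 3.26.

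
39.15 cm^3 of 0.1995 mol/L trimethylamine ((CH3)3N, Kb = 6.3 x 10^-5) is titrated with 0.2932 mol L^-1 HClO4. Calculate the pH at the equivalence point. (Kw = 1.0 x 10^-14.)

5.36

n((CH3)3N) = 0.1995 x 0.03915 = 0.007810 mol; V(HClO4) at equivalence = 0.007810/0.2932 = 0.02664 L.
At equivalence the base is fully converted to (CH3)3NH+; total volume = 0.06579 L, so [(CH3)3NH+] = 0.007810/0.06579 = 0.1187 M.
Ka((CH3)3NH+) = Kw/Kb = 1.0e-14 / 6.3 x 10^-5 = 1.59e-10.
[H^+] = sqrt(Ka x [(CH3)3NH+]) = sqrt(1.59e-10 x 0.1187) = 4.34e-6 M.
pH = -log(4.34e-6) = 5.36.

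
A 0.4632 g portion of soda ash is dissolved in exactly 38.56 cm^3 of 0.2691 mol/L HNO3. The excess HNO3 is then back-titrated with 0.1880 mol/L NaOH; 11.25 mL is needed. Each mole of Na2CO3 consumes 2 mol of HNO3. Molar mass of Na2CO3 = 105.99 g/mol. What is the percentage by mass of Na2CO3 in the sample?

Total n(HNO3) added = 0.2691 x 0.03856 = 0.01038 mol.
n(NaOH) used = 0.1880 x 0.01125 = 0.002115 mol, which equals the excess n(HNO3).
So n(HNO3) consumed by the sample = 0.01038 - 0.002115 = 0.008261 mol.
n(Na2CO3) = 0.008261 / 2 = 0.004131 mol.
mass Na2CO3 = 0.004131 x 105.99 = 0.4378 g, so %Na2CO3 = 0.4378/0.4632 x 100 = 94.5%.

94.5%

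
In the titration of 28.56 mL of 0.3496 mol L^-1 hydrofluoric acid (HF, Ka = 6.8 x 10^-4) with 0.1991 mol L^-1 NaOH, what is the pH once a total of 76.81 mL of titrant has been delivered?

n(acid) = 0.3496 x 0.02856 = 0.009985 mol; n(NaOH) added = 0.1991 x 0.07681 = 0.01529 mol.
Base is in excess by 0.01529 - 0.009985 = 0.005308 mol in a total volume of 0.1054 L.
[OH^-] = 0.005308/0.1054 = 0.05038 M, so pOH = 1.30 and pH = 14.00 - 1.30 = 12.70.

12.70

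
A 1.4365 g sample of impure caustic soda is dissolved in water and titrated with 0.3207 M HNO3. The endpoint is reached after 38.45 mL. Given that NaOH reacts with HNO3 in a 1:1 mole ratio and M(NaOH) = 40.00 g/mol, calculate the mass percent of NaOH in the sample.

34.3%

n(HNO3) = 0.3207 x 0.03845 = 0.01233 mol.
n(NaOH) = 0.01233 / 1 = 0.01233 mol.
mass of NaOH = 0.01233 x 40.00 = 0.4932 g.
% purity = 0.4932 / 1.4365 x 100 = 34.3%.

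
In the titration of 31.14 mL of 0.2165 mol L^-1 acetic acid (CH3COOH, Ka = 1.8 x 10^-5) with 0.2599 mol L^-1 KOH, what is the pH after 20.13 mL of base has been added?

Initial n(CH3COOH) = 0.2165 x 0.03114 = 0.006742 mol.
n(KOH) added = 0.2599 x 0.02013 = 0.005232 mol, converting that many moles of CH3COOH to CH3COO-.
Remaining n(CH3COOH) = 0.001510 mol; n(CH3COO-) = 0.005232 mol.
By Henderson-Hasselbalch, pH = pKa + log([A^-]/[HA]) = 4.74 + log(0.005232/0.001510) = 4.74 + (+0.54) = 5.28.

5.28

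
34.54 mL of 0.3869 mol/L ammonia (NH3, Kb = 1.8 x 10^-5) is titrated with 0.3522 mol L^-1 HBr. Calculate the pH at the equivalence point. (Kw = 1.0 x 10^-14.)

n(NH3) = 0.3869 x 0.03454 = 0.01336 mol; V(HBr) at equivalence = 0.01336/0.3522 = 0.03794 L.
At equivalence the base is fully converted to NH4+; total volume = 0.07248 L, so [NH4+] = 0.01336/0.07248 = 0.1844 M.
Ka(NH4+) = Kw/Kb = 1.0e-14 / 1.8 x 10^-5 = 5.56e-10.
[H^+] = sqrt(Ka x [NH4+]) = sqrt(5.56e-10 x 0.1844) = 1.01e-5 M.
pH = -log(1.01e-5) = 4.99.

4.99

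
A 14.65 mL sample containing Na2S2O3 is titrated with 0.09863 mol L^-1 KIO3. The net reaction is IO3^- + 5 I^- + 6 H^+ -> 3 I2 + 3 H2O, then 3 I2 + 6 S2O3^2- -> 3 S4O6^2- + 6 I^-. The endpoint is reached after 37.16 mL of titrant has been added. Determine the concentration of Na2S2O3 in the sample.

n(KIO3) = 0.09863 x 0.03716 = 0.003665 mol.
From the balanced equation, 1 mol KIO3 reacts with 6 mol Na2S2O3, so n(Na2S2O3) = 0.003665 x 6/1 = 0.02199 mol.
[Na2S2O3] = 0.02199 / 0.01465 L = 1.50 M.

1.50 M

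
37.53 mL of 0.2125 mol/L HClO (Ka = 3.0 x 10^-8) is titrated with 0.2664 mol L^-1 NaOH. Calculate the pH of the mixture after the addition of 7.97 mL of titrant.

Initial n(HClO) = 0.2125 x 0.03753 = 0.007975 mol.
n(NaOH) added = 0.2664 x 0.007970 = 0.002123 mol, converting that many moles of HClO to ClO-.
Remaining n(HClO) = 0.005852 mol; n(ClO-) = 0.002123 mol.
By Henderson-Hasselbalch, pH = pKa + log([A^-]/[HA]) = 7.52 + log(0.002123/0.005852) = 7.52 + (-0.44) = 7.08.

7.08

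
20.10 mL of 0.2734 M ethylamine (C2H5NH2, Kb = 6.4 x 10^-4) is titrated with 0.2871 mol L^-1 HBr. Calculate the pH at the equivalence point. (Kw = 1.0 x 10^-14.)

n(C2H5NH2) = 0.2734 x 0.02010 = 0.005495 mol; V(HBr) at equivalence = 0.005495/0.2871 = 0.01914 L.
At equivalence the base is fully converted to C2H5NH3+; total volume = 0.03924 L, so [C2H5NH3+] = 0.005495/0.03924 = 0.1400 M.
Ka(C2H5NH3+) = Kw/Kb = 1.0e-14 / 6.4 x 10^-4 = 1.56e-11.
[H^+] = sqrt(Ka x [C2H5NH3+]) = sqrt(1.56e-11 x 0.1400) = 1.48e-6 M.
pH = -log(1.48e-6) = 5.83.

5.83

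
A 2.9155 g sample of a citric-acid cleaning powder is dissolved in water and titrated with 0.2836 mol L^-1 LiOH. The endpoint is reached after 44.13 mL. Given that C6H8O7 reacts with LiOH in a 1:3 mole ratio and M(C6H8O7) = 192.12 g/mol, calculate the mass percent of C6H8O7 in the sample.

27.5%

n(LiOH) = 0.2836 x 0.04413 = 0.01252 mol.
n(C6H8O7) = 0.01252 / 3 = 0.004172 mol.
mass of C6H8O7 = 0.004172 x 192.12 = 0.8015 g.
% purity = 0.8015 / 2.9155 x 100 = 27.5%.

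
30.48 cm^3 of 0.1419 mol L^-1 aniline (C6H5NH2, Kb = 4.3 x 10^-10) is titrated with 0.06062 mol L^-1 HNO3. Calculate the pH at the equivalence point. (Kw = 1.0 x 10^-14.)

3.00

n(C6H5NH2) = 0.1419 x 0.03048 = 0.004325 mol; V(HNO3) at equivalence = 0.004325/0.06062 = 0.07135 L.
At equivalence the base is fully converted to C6H5NH3+; total volume = 0.1018 L, so [C6H5NH3+] = 0.004325/0.1018 = 0.04247 M.
Ka(C6H5NH3+) = Kw/Kb = 1.0e-14 / 4.3 x 10^-10 = 2.33e-5.
[H^+] = sqrt(Ka x [C6H5NH3+]) = sqrt(2.33e-5 x 0.04247) = 0.000994 M.
pH = -log(0.000994) = 3.00.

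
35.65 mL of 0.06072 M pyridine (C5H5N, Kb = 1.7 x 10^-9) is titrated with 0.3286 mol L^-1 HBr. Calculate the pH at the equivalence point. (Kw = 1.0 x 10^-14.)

n(C5H5N) = 0.06072 x 0.03565 = 0.002165 mol; V(HBr) at equivalence = 0.002165/0.3286 = 0.006588 L.
At equivalence the base is fully converted to C5H5NH+; total volume = 0.04224 L, so [C5H5NH+] = 0.002165/0.04224 = 0.05125 M.
Ka(C5H5NH+) = Kw/Kb = 1.0e-14 / 1.7 x 10^-9 = 5.88e-6.
[H^+] = sqrt(Ka x [C5H5NH+]) = sqrt(5.88e-6 x 0.05125) = 0.000549 M.
pH = -log(0.000549) = 3.26.

3.26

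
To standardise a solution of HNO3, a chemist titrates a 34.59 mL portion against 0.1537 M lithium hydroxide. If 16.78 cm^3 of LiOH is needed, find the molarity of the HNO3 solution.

0.0746 M

n(LiOH) delivered = 0.1537 x 0.01678 = 0.002579 mol.
For a 1:1 reaction, n(HNO3) = 0.002579 mol.
[HNO3] = 0.002579 mol / 0.03459 L = 0.0746 M.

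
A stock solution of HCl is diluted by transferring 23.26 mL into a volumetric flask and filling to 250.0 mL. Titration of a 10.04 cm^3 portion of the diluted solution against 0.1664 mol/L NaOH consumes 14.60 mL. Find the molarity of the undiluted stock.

2.60 M

n(NaOH) = 0.1664 x 0.01460 = 0.002429 mol.
n(HCl) in the aliquot = 0.002429 mol.
[diluted HCl] = 0.002429 / 0.01004 = 0.2420 M.
Dilution factor = 250.0/23.26 = 10.75, so [stock] = 0.2420 x 10.75 = 2.60 M.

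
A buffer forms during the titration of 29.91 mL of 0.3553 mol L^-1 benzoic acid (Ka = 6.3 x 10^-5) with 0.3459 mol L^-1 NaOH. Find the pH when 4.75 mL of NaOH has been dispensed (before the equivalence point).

3.46

Initial n(C6H5COOH) = 0.3553 x 0.02991 = 0.01063 mol.
n(NaOH) added = 0.3459 x 0.004750 = 0.001643 mol, converting that many moles of C6H5COOH to C6H5COO-.
Remaining n(C6H5COOH) = 0.008984 mol; n(C6H5COO-) = 0.001643 mol.
By Henderson-Hasselbalch, pH = pKa + log([A^-]/[HA]) = 4.20 + log(0.001643/0.008984) = 4.20 + (-0.74) = 3.46.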